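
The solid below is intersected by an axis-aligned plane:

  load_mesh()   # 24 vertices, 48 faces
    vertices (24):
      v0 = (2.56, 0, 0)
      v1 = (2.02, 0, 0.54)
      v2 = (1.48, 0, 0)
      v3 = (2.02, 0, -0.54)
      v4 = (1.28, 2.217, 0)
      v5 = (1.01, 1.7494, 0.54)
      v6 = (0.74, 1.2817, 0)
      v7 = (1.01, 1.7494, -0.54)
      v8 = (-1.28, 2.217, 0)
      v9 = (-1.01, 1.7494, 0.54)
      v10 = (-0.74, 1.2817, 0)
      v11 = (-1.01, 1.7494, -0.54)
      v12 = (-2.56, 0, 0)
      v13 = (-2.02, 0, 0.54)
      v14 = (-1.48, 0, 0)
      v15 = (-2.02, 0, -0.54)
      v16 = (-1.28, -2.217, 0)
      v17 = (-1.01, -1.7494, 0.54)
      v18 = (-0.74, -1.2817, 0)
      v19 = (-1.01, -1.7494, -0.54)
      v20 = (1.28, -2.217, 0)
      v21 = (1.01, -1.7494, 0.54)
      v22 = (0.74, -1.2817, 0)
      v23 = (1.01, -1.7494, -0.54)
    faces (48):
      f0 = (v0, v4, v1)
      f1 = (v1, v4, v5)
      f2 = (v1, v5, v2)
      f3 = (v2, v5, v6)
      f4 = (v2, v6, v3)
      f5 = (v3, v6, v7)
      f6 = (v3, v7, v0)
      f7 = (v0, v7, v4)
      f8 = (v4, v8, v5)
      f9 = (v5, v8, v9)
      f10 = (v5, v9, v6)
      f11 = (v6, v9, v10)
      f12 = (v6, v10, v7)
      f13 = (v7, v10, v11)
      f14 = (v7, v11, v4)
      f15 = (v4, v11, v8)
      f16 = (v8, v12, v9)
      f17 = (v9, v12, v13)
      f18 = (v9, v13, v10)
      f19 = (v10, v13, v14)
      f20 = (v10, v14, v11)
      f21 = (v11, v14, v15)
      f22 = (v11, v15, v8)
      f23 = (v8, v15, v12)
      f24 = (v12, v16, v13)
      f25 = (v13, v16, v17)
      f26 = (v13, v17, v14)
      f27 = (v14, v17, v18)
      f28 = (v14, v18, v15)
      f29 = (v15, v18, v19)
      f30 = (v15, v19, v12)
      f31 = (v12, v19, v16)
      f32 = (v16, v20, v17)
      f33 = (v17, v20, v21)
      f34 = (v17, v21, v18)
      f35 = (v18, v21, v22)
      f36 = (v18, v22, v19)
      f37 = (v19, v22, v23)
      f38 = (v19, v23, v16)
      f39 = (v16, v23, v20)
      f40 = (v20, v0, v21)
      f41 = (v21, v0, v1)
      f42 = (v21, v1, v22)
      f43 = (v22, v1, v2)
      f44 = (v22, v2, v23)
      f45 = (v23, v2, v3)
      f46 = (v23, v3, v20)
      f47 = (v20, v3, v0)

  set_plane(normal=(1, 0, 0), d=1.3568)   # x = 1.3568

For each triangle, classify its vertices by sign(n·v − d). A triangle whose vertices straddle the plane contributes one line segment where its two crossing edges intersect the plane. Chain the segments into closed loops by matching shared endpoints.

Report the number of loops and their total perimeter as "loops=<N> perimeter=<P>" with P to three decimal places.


Straddling triangles (16 of 48):
  (v0,v4,v1) [+-+] → (1.3568, 2.08398, 0)–(1.3568, 1.98691, 0.0560432)  len=0.1121
  (v1,v4,v5) [+--] → (1.3568, 1.98691, 0.0560432)–(1.3568, 1.14871, 0.54)  len=0.9679
  (v1,v5,v2) [+-+] → (1.3568, 1.14871, 0.54)–(1.3568, 0.458566, 0.141549)  len=0.7969
  (v2,v5,v6) [+--] → (1.3568, 0.458566, 0.141549)–(1.3568, 0.213386, 0)  len=0.2831
  (v2,v6,v3) [+-+] → (1.3568, 0.213386, 0)–(1.3568, 0.664081, -0.260213)  len=0.5204
  (v3,v6,v7) [+--] → (1.3568, 0.664081, -0.260213)–(1.3568, 1.14871, -0.54)  len=0.5596
  (v3,v7,v0) [+-+] → (1.3568, 1.14871, -0.54)–(1.3568, 1.35799, -0.419179)  len=0.2416
  (v0,v7,v4) [+--] → (1.3568, 1.35799, -0.419179)–(1.3568, 2.08398, 0)  len=0.8383
  (v20,v0,v21) [-+-] → (1.3568, -2.08398, 0)–(1.3568, -1.35799, 0.419179)  len=0.8383
  (v21,v0,v1) [-++] → (1.3568, -1.35799, 0.419179)–(1.3568, -1.14871, 0.54)  len=0.2416
  (v21,v1,v22) [-+-] → (1.3568, -1.14871, 0.54)–(1.3568, -0.664081, 0.260213)  len=0.5596
  (v22,v1,v2) [-++] → (1.3568, -0.664081, 0.260213)–(1.3568, -0.213386, 0)  len=0.5204
  (v22,v2,v23) [-+-] → (1.3568, -0.213386, 0)–(1.3568, -0.458566, -0.141549)  len=0.2831
  (v23,v2,v3) [-++] → (1.3568, -0.458566, -0.141549)–(1.3568, -1.14871, -0.54)  len=0.7969
  (v23,v3,v20) [-+-] → (1.3568, -1.14871, -0.54)–(1.3568, -1.98691, -0.0560432)  len=0.9679
  (v20,v3,v0) [-++] → (1.3568, -1.98691, -0.0560432)–(1.3568, -2.08398, 0)  len=0.1121

Chained into 2 loop(s):
  loop 1: 8 segments, perimeter = 4.3200
  loop 2: 8 segments, perimeter = 4.3200
Total perimeter = 8.640

loops=2 perimeter=8.640


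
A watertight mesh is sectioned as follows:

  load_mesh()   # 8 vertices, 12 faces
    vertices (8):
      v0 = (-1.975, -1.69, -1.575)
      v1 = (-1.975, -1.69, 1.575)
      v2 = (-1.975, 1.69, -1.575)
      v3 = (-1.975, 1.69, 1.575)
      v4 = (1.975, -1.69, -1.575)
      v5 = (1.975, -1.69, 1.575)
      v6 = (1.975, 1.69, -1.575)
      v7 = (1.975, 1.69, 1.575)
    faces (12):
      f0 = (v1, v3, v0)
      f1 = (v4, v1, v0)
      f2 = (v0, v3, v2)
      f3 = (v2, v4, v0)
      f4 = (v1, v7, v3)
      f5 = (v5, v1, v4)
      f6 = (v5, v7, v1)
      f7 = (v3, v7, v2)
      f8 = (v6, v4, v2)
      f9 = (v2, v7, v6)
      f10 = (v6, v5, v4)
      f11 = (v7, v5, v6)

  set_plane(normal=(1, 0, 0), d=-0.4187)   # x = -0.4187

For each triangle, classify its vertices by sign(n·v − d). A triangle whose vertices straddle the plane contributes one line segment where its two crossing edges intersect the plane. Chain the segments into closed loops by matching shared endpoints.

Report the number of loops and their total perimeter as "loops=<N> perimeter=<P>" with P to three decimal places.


loops=1 perimeter=13.060

Straddling triangles (8 of 12):
  (v4,v1,v0) [+--] → (-0.4187, -1.69, 0.3339)–(-0.4187, -1.69, -1.575)  len=1.9089
  (v2,v4,v0) [-+-] → (-0.4187, 0.35828, -1.575)–(-0.4187, -1.69, -1.575)  len=2.0483
  (v1,v7,v3) [-+-] → (-0.4187, -0.35828, 1.575)–(-0.4187, 1.69, 1.575)  len=2.0483
  (v5,v1,v4) [+-+] → (-0.4187, -1.69, 1.575)–(-0.4187, -1.69, 0.3339)  len=1.2411
  (v5,v7,v1) [++-] → (-0.4187, -0.35828, 1.575)–(-0.4187, -1.69, 1.575)  len=1.3317
  (v3,v7,v2) [-+-] → (-0.4187, 1.69, 1.575)–(-0.4187, 1.69, -0.3339)  len=1.9089
  (v6,v4,v2) [++-] → (-0.4187, 0.35828, -1.575)–(-0.4187, 1.69, -1.575)  len=1.3317
  (v2,v7,v6) [-++] → (-0.4187, 1.69, -0.3339)–(-0.4187, 1.69, -1.575)  len=1.2411

Chained into 1 loop(s):
  loop 1: 8 segments, perimeter = 13.0600
Total perimeter = 13.060


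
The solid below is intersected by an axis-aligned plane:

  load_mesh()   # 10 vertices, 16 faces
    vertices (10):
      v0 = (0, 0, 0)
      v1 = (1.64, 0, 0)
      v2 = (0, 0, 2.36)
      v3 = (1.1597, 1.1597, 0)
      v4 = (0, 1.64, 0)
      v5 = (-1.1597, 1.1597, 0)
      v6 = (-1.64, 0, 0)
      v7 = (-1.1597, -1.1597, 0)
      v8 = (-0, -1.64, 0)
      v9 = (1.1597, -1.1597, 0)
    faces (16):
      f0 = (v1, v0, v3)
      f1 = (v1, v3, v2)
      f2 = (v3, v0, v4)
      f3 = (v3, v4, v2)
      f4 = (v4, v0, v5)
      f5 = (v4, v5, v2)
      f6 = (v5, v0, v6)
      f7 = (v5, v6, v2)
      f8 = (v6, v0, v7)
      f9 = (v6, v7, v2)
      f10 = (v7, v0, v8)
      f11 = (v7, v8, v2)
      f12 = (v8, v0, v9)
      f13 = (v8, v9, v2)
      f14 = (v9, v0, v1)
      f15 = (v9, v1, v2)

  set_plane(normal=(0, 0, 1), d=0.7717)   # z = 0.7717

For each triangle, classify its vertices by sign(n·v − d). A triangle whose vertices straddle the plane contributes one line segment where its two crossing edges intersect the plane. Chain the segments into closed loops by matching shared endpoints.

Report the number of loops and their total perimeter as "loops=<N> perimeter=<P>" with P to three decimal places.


Straddling triangles (8 of 16):
  (v1,v3,v2) [--+] → (0.780488, 0.780488, 0.7717)–(1.10373, 0, 0.7717)  len=0.8448
  (v3,v4,v2) [--+] → (0, 1.10373, 0.7717)–(0.780488, 0.780488, 0.7717)  len=0.8448
  (v4,v5,v2) [--+] → (-0.780488, 0.780488, 0.7717)–(0, 1.10373, 0.7717)  len=0.8448
  (v5,v6,v2) [--+] → (-1.10373, 0, 0.7717)–(-0.780488, 0.780488, 0.7717)  len=0.8448
  (v6,v7,v2) [--+] → (-0.780488, -0.780488, 0.7717)–(-1.10373, 0, 0.7717)  len=0.8448
  (v7,v8,v2) [--+] → (0, -1.10373, 0.7717)–(-0.780488, -0.780488, 0.7717)  len=0.8448
  (v8,v9,v2) [--+] → (0.780488, -0.780488, 0.7717)–(0, -1.10373, 0.7717)  len=0.8448
  (v9,v1,v2) [--+] → (1.10373, 0, 0.7717)–(0.780488, -0.780488, 0.7717)  len=0.8448

Chained into 1 loop(s):
  loop 1: 8 segments, perimeter = 6.7582
Total perimeter = 6.758

loops=1 perimeter=6.758


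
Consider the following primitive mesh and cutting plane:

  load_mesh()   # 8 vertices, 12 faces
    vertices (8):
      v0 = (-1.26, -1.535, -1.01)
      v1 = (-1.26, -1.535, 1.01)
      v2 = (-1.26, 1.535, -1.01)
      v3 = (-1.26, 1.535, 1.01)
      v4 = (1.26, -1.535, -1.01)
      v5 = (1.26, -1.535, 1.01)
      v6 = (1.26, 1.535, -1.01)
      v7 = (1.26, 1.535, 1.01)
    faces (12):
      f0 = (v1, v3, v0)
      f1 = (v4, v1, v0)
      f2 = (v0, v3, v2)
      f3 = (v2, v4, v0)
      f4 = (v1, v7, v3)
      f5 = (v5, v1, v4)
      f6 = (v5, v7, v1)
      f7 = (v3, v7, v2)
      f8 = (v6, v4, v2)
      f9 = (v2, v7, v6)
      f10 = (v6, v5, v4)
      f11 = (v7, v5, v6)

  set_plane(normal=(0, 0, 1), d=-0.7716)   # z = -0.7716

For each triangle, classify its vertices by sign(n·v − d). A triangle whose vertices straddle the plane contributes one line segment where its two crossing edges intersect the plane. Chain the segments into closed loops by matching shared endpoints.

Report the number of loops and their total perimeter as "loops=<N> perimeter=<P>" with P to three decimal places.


Straddling triangles (8 of 12):
  (v1,v3,v0) [++-] → (-1.26, -1.17268, -0.7716)–(-1.26, -1.535, -0.7716)  len=0.3623
  (v4,v1,v0) [-+-] → (0.96259, -1.535, -0.7716)–(-1.26, -1.535, -0.7716)  len=2.2226
  (v0,v3,v2) [-+-] → (-1.26, -1.17268, -0.7716)–(-1.26, 1.535, -0.7716)  len=2.7077
  (v5,v1,v4) [++-] → (0.96259, -1.535, -0.7716)–(1.26, -1.535, -0.7716)  len=0.2974
  (v3,v7,v2) [++-] → (-0.96259, 1.535, -0.7716)–(-1.26, 1.535, -0.7716)  len=0.2974
  (v2,v7,v6) [-+-] → (-0.96259, 1.535, -0.7716)–(1.26, 1.535, -0.7716)  len=2.2226
  (v6,v5,v4) [-+-] → (1.26, 1.17268, -0.7716)–(1.26, -1.535, -0.7716)  len=2.7077
  (v7,v5,v6) [++-] → (1.26, 1.17268, -0.7716)–(1.26, 1.535, -0.7716)  len=0.3623

Chained into 1 loop(s):
  loop 1: 8 segments, perimeter = 11.1800
Total perimeter = 11.180

loops=1 perimeter=11.180


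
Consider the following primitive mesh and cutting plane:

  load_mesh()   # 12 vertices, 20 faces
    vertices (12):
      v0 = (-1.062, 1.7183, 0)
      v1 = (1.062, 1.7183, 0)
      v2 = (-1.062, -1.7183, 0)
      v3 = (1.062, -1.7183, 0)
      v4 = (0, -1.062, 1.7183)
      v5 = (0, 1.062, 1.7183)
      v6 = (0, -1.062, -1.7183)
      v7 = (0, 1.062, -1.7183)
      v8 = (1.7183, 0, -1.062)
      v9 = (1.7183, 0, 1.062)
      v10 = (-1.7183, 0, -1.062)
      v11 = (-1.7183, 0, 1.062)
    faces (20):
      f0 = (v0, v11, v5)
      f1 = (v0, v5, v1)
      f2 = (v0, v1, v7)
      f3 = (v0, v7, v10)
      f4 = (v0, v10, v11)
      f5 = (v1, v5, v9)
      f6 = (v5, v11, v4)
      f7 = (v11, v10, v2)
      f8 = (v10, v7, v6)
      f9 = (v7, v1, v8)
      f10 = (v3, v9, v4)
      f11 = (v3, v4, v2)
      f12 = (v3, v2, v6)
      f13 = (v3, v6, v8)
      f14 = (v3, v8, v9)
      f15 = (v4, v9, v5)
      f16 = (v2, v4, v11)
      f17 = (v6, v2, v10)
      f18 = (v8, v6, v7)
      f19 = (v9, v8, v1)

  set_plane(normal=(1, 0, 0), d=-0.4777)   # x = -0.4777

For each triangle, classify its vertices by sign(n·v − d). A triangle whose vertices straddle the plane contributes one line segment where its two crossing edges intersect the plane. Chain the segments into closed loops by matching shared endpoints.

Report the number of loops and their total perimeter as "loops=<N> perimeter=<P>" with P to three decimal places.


Straddling triangles (10 of 20):
  (v0,v11,v5) [--+] → (-0.4777, 0.766756, 1.53584)–(-0.4777, 1.35721, 0.945389)  len=0.8350
  (v0,v5,v1) [-++] → (-0.4777, 1.35721, 0.945389)–(-0.4777, 1.7183, 0)  len=1.0120
  (v0,v1,v7) [-++] → (-0.4777, 1.7183, 0)–(-0.4777, 1.35721, -0.945389)  len=1.0120
  (v0,v7,v10) [-+-] → (-0.4777, 1.35721, -0.945389)–(-0.4777, 0.766756, -1.53584)  len=0.8350
  (v5,v11,v4) [+-+] → (-0.4777, 0.766756, 1.53584)–(-0.4777, -0.766756, 1.53584)  len=1.5335
  (v10,v7,v6) [-++] → (-0.4777, 0.766756, -1.53584)–(-0.4777, -0.766756, -1.53584)  len=1.5335
  (v3,v4,v2) [++-] → (-0.4777, -1.35721, 0.945389)–(-0.4777, -1.7183, 0)  len=1.0120
  (v3,v2,v6) [+-+] → (-0.4777, -1.7183, 0)–(-0.4777, -1.35721, -0.945389)  len=1.0120
  (v2,v4,v11) [-+-] → (-0.4777, -1.35721, 0.945389)–(-0.4777, -0.766756, 1.53584)  len=0.8350
  (v6,v2,v10) [+--] → (-0.4777, -1.35721, -0.945389)–(-0.4777, -0.766756, -1.53584)  len=0.8350

Chained into 1 loop(s):
  loop 1: 10 segments, perimeter = 10.4551
Total perimeter = 10.455

loops=1 perimeter=10.455


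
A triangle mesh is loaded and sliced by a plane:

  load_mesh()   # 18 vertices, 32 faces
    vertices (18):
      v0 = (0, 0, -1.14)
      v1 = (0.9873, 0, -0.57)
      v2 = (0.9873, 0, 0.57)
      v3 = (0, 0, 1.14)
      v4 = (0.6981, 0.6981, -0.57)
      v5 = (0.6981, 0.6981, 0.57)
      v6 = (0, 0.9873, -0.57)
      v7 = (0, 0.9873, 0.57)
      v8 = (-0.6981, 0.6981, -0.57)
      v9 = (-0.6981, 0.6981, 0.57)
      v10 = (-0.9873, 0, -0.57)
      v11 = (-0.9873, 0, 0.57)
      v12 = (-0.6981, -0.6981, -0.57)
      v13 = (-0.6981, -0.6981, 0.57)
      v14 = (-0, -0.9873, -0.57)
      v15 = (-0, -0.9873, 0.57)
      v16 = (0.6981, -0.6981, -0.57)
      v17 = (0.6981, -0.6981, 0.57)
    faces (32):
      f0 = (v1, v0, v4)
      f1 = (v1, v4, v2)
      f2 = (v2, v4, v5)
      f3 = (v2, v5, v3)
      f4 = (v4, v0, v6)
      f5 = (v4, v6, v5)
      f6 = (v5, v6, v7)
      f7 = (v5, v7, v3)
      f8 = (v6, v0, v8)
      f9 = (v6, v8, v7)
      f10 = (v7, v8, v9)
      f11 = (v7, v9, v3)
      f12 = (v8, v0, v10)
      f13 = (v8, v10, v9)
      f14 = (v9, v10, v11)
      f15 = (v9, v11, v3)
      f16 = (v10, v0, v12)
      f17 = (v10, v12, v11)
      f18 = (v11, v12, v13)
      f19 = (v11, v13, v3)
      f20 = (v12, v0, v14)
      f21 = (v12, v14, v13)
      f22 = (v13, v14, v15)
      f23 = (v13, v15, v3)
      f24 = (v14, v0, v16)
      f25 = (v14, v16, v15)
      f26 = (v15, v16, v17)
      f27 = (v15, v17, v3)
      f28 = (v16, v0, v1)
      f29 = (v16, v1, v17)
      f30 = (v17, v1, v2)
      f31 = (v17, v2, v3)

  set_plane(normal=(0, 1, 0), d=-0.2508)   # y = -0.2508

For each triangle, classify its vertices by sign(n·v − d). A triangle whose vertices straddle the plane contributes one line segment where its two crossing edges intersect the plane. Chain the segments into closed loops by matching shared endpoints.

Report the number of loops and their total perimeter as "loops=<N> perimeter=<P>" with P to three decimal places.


loops=1 perimeter=6.233

Straddling triangles (12 of 32):
  (v10,v0,v12) [++-] → (-0.2508, -0.2508, -0.935221)–(-0.883402, -0.2508, -0.57)  len=0.7305
  (v10,v12,v11) [+-+] → (-0.883402, -0.2508, -0.57)–(-0.883402, -0.2508, 0.160443)  len=0.7304
  (v11,v12,v13) [+--] → (-0.883402, -0.2508, 0.160443)–(-0.883402, -0.2508, 0.57)  len=0.4096
  (v11,v13,v3) [+-+] → (-0.883402, -0.2508, 0.57)–(-0.2508, -0.2508, 0.935221)  len=0.7305
  (v12,v0,v14) [-+-] → (-0.2508, -0.2508, -0.935221)–(0, -0.2508, -0.995205)  len=0.2579
  (v13,v15,v3) [--+] → (0, -0.2508, 0.995205)–(-0.2508, -0.2508, 0.935221)  len=0.2579
  (v14,v0,v16) [-+-] → (0, -0.2508, -0.995205)–(0.2508, -0.2508, -0.935221)  len=0.2579
  (v15,v17,v3) [--+] → (0.2508, -0.2508, 0.935221)–(0, -0.2508, 0.995205)  len=0.2579
  (v16,v0,v1) [-++] → (0.2508, -0.2508, -0.935221)–(0.883402, -0.2508, -0.57)  len=0.7305
  (v16,v1,v17) [-+-] → (0.883402, -0.2508, -0.57)–(0.883402, -0.2508, -0.160443)  len=0.4096
  (v17,v1,v2) [-++] → (0.883402, -0.2508, -0.160443)–(0.883402, -0.2508, 0.57)  len=0.7304
  (v17,v2,v3) [-++] → (0.883402, -0.2508, 0.57)–(0.2508, -0.2508, 0.935221)  len=0.7305

Chained into 1 loop(s):
  loop 1: 12 segments, perimeter = 6.2333
Total perimeter = 6.233


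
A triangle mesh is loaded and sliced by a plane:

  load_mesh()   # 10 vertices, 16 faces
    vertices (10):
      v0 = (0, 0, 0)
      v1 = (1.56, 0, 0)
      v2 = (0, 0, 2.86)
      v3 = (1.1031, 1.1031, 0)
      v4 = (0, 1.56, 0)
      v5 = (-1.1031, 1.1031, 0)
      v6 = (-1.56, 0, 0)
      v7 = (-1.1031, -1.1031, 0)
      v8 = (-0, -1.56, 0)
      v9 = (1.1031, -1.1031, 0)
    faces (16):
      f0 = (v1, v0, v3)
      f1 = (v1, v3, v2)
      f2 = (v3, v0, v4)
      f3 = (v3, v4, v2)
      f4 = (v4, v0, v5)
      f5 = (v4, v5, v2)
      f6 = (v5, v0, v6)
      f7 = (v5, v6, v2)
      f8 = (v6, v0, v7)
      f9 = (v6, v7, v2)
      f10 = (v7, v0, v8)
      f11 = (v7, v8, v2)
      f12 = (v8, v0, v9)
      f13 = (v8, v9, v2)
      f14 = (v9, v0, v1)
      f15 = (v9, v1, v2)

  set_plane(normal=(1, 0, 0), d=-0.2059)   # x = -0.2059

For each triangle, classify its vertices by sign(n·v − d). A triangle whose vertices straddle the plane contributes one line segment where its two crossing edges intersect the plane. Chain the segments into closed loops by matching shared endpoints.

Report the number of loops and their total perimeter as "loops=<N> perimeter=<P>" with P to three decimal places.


Straddling triangles (8 of 16):
  (v4,v0,v5) [++-] → (-0.2059, 0.2059, 0)–(-0.2059, 1.47472, 0)  len=1.2688
  (v4,v5,v2) [+-+] → (-0.2059, 1.47472, 0)–(-0.2059, 0.2059, 2.32616)  len=2.6497
  (v5,v0,v6) [-+-] → (-0.2059, 0.2059, 0)–(-0.2059, 0, 0)  len=0.2059
  (v5,v6,v2) [--+] → (-0.2059, 0, 2.48252)–(-0.2059, 0.2059, 2.32616)  len=0.2585
  (v6,v0,v7) [-+-] → (-0.2059, 0, 0)–(-0.2059, -0.2059, 0)  len=0.2059
  (v6,v7,v2) [--+] → (-0.2059, -0.2059, 2.32616)–(-0.2059, 0, 2.48252)  len=0.2585
  (v7,v0,v8) [-++] → (-0.2059, -0.2059, 0)–(-0.2059, -1.47472, 0)  len=1.2688
  (v7,v8,v2) [-++] → (-0.2059, -1.47472, 0)–(-0.2059, -0.2059, 2.32616)  len=2.6497

Chained into 1 loop(s):
  loop 1: 8 segments, perimeter = 8.7659
Total perimeter = 8.766

loops=1 perimeter=8.766


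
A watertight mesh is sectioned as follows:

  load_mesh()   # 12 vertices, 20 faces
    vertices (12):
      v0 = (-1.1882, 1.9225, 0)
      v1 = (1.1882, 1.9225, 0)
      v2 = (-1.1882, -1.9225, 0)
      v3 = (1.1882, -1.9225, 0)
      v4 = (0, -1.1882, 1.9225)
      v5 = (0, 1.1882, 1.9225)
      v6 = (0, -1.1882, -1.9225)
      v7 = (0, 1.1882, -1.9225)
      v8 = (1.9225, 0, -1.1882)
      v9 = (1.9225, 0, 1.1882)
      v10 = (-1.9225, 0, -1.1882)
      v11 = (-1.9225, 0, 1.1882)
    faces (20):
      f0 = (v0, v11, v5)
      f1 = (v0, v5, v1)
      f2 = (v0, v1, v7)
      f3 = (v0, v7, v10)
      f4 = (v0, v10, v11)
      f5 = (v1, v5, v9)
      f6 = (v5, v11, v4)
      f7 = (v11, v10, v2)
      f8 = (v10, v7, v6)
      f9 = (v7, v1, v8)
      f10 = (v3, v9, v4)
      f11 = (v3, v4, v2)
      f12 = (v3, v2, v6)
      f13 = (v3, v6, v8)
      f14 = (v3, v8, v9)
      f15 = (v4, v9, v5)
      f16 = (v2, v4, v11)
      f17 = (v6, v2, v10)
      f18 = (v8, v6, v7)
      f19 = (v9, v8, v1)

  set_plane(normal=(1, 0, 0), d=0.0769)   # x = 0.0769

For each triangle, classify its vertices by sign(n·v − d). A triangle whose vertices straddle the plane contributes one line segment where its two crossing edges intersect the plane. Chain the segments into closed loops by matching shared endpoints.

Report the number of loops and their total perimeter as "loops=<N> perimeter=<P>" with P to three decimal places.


loops=1 perimeter=12.799

Straddling triangles (10 of 20):
  (v0,v5,v1) [--+] → (0.0769, 1.23572, 1.79808)–(0.0769, 1.9225, 0)  len=1.9248
  (v0,v1,v7) [-+-] → (0.0769, 1.9225, 0)–(0.0769, 1.23572, -1.79808)  len=1.9248
  (v1,v5,v9) [+-+] → (0.0769, 1.23572, 1.79808)–(0.0769, 1.14067, 1.89313)  len=0.1344
  (v7,v1,v8) [-++] → (0.0769, 1.23572, -1.79808)–(0.0769, 1.14067, -1.89313)  len=0.1344
  (v3,v9,v4) [++-] → (0.0769, -1.14067, 1.89313)–(0.0769, -1.23572, 1.79808)  len=0.1344
  (v3,v4,v2) [+--] → (0.0769, -1.23572, 1.79808)–(0.0769, -1.9225, 0)  len=1.9248
  (v3,v2,v6) [+--] → (0.0769, -1.9225, 0)–(0.0769, -1.23572, -1.79808)  len=1.9248
  (v3,v6,v8) [+-+] → (0.0769, -1.23572, -1.79808)–(0.0769, -1.14067, -1.89313)  len=0.1344
  (v4,v9,v5) [-+-] → (0.0769, -1.14067, 1.89313)–(0.0769, 1.14067, 1.89313)  len=2.2813
  (v8,v6,v7) [+--] → (0.0769, -1.14067, -1.89313)–(0.0769, 1.14067, -1.89313)  len=2.2813

Chained into 1 loop(s):
  loop 1: 10 segments, perimeter = 12.7995
Total perimeter = 12.799


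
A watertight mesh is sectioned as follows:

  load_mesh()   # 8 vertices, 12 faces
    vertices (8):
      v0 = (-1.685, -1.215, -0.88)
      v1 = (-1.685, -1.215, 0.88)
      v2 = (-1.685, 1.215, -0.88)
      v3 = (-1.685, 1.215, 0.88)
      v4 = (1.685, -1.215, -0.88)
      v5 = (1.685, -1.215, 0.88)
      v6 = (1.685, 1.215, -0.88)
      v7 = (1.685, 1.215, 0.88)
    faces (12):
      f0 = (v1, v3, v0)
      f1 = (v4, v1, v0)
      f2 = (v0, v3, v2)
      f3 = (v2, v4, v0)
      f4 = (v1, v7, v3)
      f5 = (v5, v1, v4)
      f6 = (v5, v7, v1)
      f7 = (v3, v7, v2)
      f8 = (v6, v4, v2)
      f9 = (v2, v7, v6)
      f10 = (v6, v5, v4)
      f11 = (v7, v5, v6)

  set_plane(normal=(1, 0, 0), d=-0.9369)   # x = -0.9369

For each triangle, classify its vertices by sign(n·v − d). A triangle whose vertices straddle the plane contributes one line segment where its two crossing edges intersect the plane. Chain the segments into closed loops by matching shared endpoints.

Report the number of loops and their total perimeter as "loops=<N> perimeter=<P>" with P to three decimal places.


loops=1 perimeter=8.380

Straddling triangles (8 of 12):
  (v4,v1,v0) [+--] → (-0.9369, -1.215, 0.489301)–(-0.9369, -1.215, -0.88)  len=1.3693
  (v2,v4,v0) [-+-] → (-0.9369, 0.675569, -0.88)–(-0.9369, -1.215, -0.88)  len=1.8906
  (v1,v7,v3) [-+-] → (-0.9369, -0.675569, 0.88)–(-0.9369, 1.215, 0.88)  len=1.8906
  (v5,v1,v4) [+-+] → (-0.9369, -1.215, 0.88)–(-0.9369, -1.215, 0.489301)  len=0.3907
  (v5,v7,v1) [++-] → (-0.9369, -0.675569, 0.88)–(-0.9369, -1.215, 0.88)  len=0.5394
  (v3,v7,v2) [-+-] → (-0.9369, 1.215, 0.88)–(-0.9369, 1.215, -0.489301)  len=1.3693
  (v6,v4,v2) [++-] → (-0.9369, 0.675569, -0.88)–(-0.9369, 1.215, -0.88)  len=0.5394
  (v2,v7,v6) [-++] → (-0.9369, 1.215, -0.489301)–(-0.9369, 1.215, -0.88)  len=0.3907

Chained into 1 loop(s):
  loop 1: 8 segments, perimeter = 8.3800
Total perimeter = 8.380


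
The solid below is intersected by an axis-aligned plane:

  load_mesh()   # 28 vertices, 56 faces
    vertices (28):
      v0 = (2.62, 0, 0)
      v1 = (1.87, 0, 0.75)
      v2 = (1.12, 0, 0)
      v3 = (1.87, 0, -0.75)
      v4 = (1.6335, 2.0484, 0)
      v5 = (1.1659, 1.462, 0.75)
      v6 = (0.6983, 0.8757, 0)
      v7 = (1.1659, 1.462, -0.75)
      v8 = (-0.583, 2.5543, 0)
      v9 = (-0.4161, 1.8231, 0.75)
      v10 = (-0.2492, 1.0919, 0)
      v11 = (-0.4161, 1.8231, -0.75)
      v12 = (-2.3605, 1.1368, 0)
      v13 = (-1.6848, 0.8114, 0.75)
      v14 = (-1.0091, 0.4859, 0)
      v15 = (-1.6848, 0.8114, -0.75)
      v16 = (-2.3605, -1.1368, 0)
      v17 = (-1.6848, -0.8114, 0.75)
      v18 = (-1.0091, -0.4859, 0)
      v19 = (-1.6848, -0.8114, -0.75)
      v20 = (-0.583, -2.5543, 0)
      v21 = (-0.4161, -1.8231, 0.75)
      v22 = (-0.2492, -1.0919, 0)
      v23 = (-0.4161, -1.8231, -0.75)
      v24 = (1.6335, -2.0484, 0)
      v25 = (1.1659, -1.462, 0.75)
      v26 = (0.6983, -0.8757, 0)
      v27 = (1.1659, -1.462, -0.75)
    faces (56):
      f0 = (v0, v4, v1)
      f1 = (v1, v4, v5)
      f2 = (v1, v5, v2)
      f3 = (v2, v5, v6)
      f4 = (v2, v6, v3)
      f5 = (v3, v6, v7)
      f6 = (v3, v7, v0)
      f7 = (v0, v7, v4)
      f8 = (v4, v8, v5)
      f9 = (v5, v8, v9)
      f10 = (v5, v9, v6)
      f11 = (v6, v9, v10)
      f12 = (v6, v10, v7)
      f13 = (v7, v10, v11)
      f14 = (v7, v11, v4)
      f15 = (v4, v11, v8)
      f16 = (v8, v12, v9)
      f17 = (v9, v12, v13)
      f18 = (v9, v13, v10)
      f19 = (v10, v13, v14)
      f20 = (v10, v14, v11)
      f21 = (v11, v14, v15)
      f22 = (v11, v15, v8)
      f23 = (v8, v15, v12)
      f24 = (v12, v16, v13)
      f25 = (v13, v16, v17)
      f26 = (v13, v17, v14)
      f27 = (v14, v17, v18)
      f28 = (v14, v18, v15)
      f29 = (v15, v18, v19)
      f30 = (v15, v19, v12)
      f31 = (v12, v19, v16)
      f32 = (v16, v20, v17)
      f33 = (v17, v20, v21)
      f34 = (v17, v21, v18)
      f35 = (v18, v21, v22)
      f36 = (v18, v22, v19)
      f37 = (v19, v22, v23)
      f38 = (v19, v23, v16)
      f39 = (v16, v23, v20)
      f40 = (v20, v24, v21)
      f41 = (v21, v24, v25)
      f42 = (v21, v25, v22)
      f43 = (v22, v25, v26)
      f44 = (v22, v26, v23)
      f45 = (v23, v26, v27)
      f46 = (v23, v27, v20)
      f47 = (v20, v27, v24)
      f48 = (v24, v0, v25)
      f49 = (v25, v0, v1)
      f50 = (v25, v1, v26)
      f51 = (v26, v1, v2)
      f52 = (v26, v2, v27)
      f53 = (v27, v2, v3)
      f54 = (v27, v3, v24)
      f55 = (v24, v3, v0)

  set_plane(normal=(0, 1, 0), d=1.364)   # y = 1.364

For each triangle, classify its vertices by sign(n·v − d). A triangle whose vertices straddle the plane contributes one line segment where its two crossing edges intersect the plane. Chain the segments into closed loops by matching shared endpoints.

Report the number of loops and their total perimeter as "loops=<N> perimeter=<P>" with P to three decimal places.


Straddling triangles (18 of 56):
  (v0,v4,v1) [-+-] → (1.9631, 1.364, 0)–(1.71252, 1.364, 0.250586)  len=0.3544
  (v1,v4,v5) [-++] → (1.71252, 1.364, 0.250586)–(1.2131, 1.364, 0.75)  len=0.7063
  (v1,v5,v2) [-+-] → (1.2131, 1.364, 0.75)–(1.16282, 1.364, 0.699726)  len=0.0711
  (v2,v5,v6) [-+-] → (1.16282, 1.364, 0.699726)–(1.08774, 1.364, 0.624638)  len=0.1062
  (v3,v6,v7) [--+] → (1.08774, 1.364, -0.624638)–(1.2131, 1.364, -0.75)  len=0.1773
  (v3,v7,v0) [-+-] → (1.2131, 1.364, -0.75)–(1.26337, 1.364, -0.699726)  len=0.0711
  (v0,v7,v4) [-++] → (1.26337, 1.364, -0.699726)–(1.9631, 1.364, 0)  len=0.9896
  (v5,v9,v6) [++-] → (0.123926, 1.364, 0.386558)–(1.08774, 1.364, 0.624638)  len=0.9928
  (v6,v9,v10) [-+-] → (0.123926, 1.364, 0.386558)–(-0.311308, 1.364, 0.279096)  len=0.4483
  (v6,v10,v7) [--+] → (0.791191, 1.364, -0.551405)–(1.08774, 1.364, -0.624638)  len=0.3055
  (v7,v10,v11) [+-+] → (0.791191, 1.364, -0.551405)–(-0.311308, 1.364, -0.279096)  len=1.1356
  (v8,v12,v9) [+-+] → (-2.0756, 1.364, 0)–(-1.71681, 1.364, 0.248288)  len=0.4363
  (v9,v12,v13) [+--] → (-1.71681, 1.364, 0.248288)–(-0.991824, 1.364, 0.75)  len=0.8817
  (v9,v13,v10) [+--] → (-0.991824, 1.364, 0.75)–(-0.311308, 1.364, 0.279096)  len=0.8276
  (v10,v14,v11) [--+] → (-0.619694, 1.364, -0.492503)–(-0.311308, 1.364, -0.279096)  len=0.3750
  (v11,v14,v15) [+--] → (-0.619694, 1.364, -0.492503)–(-0.991824, 1.364, -0.75)  len=0.4525
  (v11,v15,v8) [+-+] → (-0.991824, 1.364, -0.75)–(-1.33547, 1.364, -0.512207)  len=0.4179
  (v8,v15,v12) [+--] → (-1.33547, 1.364, -0.512207)–(-2.0756, 1.364, 0)  len=0.9001

Chained into 1 loop(s):
  loop 1: 18 segments, perimeter = 9.6492
Total perimeter = 9.649

loops=1 perimeter=9.649


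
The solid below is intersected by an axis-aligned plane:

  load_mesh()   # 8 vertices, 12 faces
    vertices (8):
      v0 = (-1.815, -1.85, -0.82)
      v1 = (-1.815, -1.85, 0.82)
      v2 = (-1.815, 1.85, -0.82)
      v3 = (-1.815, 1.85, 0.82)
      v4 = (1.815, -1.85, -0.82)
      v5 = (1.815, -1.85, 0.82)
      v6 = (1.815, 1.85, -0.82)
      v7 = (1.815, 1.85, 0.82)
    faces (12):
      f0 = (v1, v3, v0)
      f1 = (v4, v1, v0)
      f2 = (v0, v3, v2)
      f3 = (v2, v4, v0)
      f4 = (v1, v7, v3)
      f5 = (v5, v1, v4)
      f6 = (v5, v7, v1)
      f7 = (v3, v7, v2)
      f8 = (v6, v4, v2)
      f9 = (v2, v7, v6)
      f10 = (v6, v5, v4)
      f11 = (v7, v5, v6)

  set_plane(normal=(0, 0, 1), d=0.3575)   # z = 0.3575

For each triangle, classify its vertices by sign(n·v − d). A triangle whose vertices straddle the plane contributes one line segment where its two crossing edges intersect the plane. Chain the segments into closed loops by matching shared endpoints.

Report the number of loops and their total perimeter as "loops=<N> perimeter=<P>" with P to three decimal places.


loops=1 perimeter=14.660

Straddling triangles (8 of 12):
  (v1,v3,v0) [++-] → (-1.815, 0.806555, 0.3575)–(-1.815, -1.85, 0.3575)  len=2.6566
  (v4,v1,v0) [-+-] → (-0.791296, -1.85, 0.3575)–(-1.815, -1.85, 0.3575)  len=1.0237
  (v0,v3,v2) [-+-] → (-1.815, 0.806555, 0.3575)–(-1.815, 1.85, 0.3575)  len=1.0434
  (v5,v1,v4) [++-] → (-0.791296, -1.85, 0.3575)–(1.815, -1.85, 0.3575)  len=2.6063
  (v3,v7,v2) [++-] → (0.791296, 1.85, 0.3575)–(-1.815, 1.85, 0.3575)  len=2.6063
  (v2,v7,v6) [-+-] → (0.791296, 1.85, 0.3575)–(1.815, 1.85, 0.3575)  len=1.0237
  (v6,v5,v4) [-+-] → (1.815, -0.806555, 0.3575)–(1.815, -1.85, 0.3575)  len=1.0434
  (v7,v5,v6) [++-] → (1.815, -0.806555, 0.3575)–(1.815, 1.85, 0.3575)  len=2.6566

Chained into 1 loop(s):
  loop 1: 8 segments, perimeter = 14.6600
Total perimeter = 14.660


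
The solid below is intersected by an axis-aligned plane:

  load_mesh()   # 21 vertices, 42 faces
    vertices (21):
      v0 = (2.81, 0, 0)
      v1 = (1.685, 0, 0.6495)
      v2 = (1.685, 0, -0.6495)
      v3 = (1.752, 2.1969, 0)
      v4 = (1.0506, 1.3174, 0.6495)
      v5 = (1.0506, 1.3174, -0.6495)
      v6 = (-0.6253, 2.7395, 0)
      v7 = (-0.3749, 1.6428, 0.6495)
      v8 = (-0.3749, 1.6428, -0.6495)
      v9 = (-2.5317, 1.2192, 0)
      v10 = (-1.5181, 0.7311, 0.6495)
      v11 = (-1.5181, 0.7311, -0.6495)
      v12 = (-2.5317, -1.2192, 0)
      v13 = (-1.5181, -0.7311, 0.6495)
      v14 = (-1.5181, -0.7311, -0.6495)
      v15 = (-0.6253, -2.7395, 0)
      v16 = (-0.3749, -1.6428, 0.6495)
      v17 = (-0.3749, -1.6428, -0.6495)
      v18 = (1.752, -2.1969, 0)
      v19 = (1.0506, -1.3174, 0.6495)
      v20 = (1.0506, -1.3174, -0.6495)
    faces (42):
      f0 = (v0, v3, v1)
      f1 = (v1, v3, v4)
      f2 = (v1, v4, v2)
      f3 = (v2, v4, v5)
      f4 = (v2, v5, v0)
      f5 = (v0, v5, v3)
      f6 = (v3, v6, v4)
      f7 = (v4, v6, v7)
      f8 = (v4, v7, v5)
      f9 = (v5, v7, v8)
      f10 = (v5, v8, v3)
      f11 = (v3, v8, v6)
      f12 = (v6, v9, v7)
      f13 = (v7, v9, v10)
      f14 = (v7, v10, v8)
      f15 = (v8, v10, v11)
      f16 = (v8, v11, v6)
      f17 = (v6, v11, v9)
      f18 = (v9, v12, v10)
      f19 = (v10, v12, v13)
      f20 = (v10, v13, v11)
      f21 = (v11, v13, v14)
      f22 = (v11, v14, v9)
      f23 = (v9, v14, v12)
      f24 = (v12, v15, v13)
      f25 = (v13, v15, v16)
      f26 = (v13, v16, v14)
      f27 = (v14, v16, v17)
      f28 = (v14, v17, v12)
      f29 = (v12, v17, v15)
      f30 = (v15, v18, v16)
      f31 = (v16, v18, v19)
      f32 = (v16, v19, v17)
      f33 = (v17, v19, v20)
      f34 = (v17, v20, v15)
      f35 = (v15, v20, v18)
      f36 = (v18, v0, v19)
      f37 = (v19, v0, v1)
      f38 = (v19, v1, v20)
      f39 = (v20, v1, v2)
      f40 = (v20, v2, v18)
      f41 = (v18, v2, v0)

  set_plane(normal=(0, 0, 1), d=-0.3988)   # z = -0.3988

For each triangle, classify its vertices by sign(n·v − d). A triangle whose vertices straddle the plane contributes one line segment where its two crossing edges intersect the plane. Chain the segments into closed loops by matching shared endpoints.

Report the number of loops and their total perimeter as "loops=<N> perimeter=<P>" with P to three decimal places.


loops=2 perimeter=23.108

Straddling triangles (28 of 42):
  (v1,v4,v2) [++-] → (1.56256, 0.254251, -0.3988)–(1.685, 0, -0.3988)  len=0.2822
  (v2,v4,v5) [-+-] → (1.56256, 0.254251, -0.3988)–(1.0506, 1.3174, -0.3988)  len=1.1800
  (v2,v5,v0) [--+] → (1.72971, 0.808898, -0.3988)–(2.11924, 0, -0.3988)  len=0.8978
  (v0,v5,v3) [+-+] → (1.72971, 0.808898, -0.3988)–(1.32133, 1.65688, -0.3988)  len=0.9412
  (v4,v7,v5) [++-] → (0.775486, 1.3802, -0.3988)–(1.0506, 1.3174, -0.3988)  len=0.2822
  (v5,v7,v8) [-+-] → (0.775486, 1.3802, -0.3988)–(-0.3749, 1.6428, -0.3988)  len=1.1800
  (v5,v8,v3) [--+] → (0.44606, 1.85668, -0.3988)–(1.32133, 1.65688, -0.3988)  len=0.8978
  (v3,v8,v6) [+-+] → (0.44606, 1.85668, -0.3988)–(-0.471552, 2.06611, -0.3988)  len=0.9412
  (v7,v10,v8) [++-] → (-0.595531, 1.46685, -0.3988)–(-0.3749, 1.6428, -0.3988)  len=0.2822
  (v8,v10,v11) [-+-] → (-0.595531, 1.46685, -0.3988)–(-1.5181, 0.7311, -0.3988)  len=1.1800
  (v8,v11,v6) [--+] → (-1.17349, 1.50632, -0.3988)–(-0.471552, 2.06611, -0.3988)  len=0.8978
  (v6,v11,v9) [+-+] → (-1.17349, 1.50632, -0.3988)–(-1.90934, 0.919501, -0.3988)  len=0.9412
  (v10,v13,v11) [++-] → (-1.5181, 0.448903, -0.3988)–(-1.5181, 0.7311, -0.3988)  len=0.2822
  (v11,v13,v14) [-+-] → (-1.5181, 0.448903, -0.3988)–(-1.5181, -0.7311, -0.3988)  len=1.1800
  (v11,v14,v9) [--+] → (-1.90934, 0.0216948, -0.3988)–(-1.90934, 0.919501, -0.3988)  len=0.8978
  (v9,v14,v12) [+-+] → (-1.90934, 0.0216948, -0.3988)–(-1.90934, -0.919501, -0.3988)  len=0.9412
  (v13,v16,v14) [++-] → (-1.29747, -0.907053, -0.3988)–(-1.5181, -0.7311, -0.3988)  len=0.2822
  (v14,v16,v17) [-+-] → (-1.29747, -0.907053, -0.3988)–(-0.3749, -1.6428, -0.3988)  len=1.1800
  (v14,v17,v12) [--+] → (-1.2074, -1.47929, -0.3988)–(-1.90934, -0.919501, -0.3988)  len=0.8978
  (v12,v17,v15) [+-+] → (-1.2074, -1.47929, -0.3988)–(-0.471552, -2.06611, -0.3988)  len=0.9412
  (v16,v19,v17) [++-] → (-0.0997862, -1.58, -0.3988)–(-0.3749, -1.6428, -0.3988)  len=0.2822
  (v17,v19,v20) [-+-] → (-0.0997862, -1.58, -0.3988)–(1.0506, -1.3174, -0.3988)  len=1.1800
  (v17,v20,v15) [--+] → (0.403721, -1.86632, -0.3988)–(-0.471552, -2.06611, -0.3988)  len=0.8978
  (v15,v20,v18) [+-+] → (0.403721, -1.86632, -0.3988)–(1.32133, -1.65688, -0.3988)  len=0.9412
  (v19,v1,v20) [++-] → (1.17304, -1.06315, -0.3988)–(1.0506, -1.3174, -0.3988)  len=0.2822
  (v20,v1,v2) [-+-] → (1.17304, -1.06315, -0.3988)–(1.685, 0, -0.3988)  len=1.1800
  (v20,v2,v18) [--+] → (1.71086, -0.84798, -0.3988)–(1.32133, -1.65688, -0.3988)  len=0.8978
  (v18,v2,v0) [+-+] → (1.71086, -0.84798, -0.3988)–(2.11924, 0, -0.3988)  len=0.9412

Chained into 2 loop(s):
  loop 1: 14 segments, perimeter = 10.2354
  loop 2: 14 segments, perimeter = 12.8730
Total perimeter = 23.108


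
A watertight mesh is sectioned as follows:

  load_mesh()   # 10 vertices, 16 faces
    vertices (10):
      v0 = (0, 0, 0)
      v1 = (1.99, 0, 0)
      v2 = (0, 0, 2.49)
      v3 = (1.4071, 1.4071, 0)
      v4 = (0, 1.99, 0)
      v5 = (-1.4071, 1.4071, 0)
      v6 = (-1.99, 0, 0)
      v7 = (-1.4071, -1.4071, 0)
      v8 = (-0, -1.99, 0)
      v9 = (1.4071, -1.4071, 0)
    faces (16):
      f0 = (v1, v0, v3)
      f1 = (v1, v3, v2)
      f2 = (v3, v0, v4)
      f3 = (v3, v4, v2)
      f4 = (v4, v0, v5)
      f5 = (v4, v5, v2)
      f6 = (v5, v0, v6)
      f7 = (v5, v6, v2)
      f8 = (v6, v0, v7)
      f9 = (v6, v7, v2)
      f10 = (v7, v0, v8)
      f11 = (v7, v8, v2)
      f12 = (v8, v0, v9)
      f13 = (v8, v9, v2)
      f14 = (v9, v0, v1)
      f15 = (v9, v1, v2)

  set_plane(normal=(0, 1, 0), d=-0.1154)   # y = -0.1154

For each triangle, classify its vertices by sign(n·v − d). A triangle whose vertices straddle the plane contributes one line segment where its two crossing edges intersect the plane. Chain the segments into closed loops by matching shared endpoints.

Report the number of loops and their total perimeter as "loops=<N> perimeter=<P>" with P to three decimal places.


loops=1 perimeter=9.997

Straddling triangles (8 of 16):
  (v6,v0,v7) [++-] → (-0.1154, -0.1154, 0)–(-1.94219, -0.1154, 0)  len=1.8268
  (v6,v7,v2) [+-+] → (-1.94219, -0.1154, 0)–(-0.1154, -0.1154, 2.28579)  len=2.9261
  (v7,v0,v8) [-+-] → (-0.1154, -0.1154, 0)–(0, -0.1154, 0)  len=0.1154
  (v7,v8,v2) [--+] → (0, -0.1154, 2.34561)–(-0.1154, -0.1154, 2.28579)  len=0.1300
  (v8,v0,v9) [-+-] → (0, -0.1154, 0)–(0.1154, -0.1154, 0)  len=0.1154
  (v8,v9,v2) [--+] → (0.1154, -0.1154, 2.28579)–(0, -0.1154, 2.34561)  len=0.1300
  (v9,v0,v1) [-++] → (0.1154, -0.1154, 0)–(1.94219, -0.1154, 0)  len=1.8268
  (v9,v1,v2) [-++] → (1.94219, -0.1154, 0)–(0.1154, -0.1154, 2.28579)  len=2.9261

Chained into 1 loop(s):
  loop 1: 8 segments, perimeter = 9.9965
Total perimeter = 9.997


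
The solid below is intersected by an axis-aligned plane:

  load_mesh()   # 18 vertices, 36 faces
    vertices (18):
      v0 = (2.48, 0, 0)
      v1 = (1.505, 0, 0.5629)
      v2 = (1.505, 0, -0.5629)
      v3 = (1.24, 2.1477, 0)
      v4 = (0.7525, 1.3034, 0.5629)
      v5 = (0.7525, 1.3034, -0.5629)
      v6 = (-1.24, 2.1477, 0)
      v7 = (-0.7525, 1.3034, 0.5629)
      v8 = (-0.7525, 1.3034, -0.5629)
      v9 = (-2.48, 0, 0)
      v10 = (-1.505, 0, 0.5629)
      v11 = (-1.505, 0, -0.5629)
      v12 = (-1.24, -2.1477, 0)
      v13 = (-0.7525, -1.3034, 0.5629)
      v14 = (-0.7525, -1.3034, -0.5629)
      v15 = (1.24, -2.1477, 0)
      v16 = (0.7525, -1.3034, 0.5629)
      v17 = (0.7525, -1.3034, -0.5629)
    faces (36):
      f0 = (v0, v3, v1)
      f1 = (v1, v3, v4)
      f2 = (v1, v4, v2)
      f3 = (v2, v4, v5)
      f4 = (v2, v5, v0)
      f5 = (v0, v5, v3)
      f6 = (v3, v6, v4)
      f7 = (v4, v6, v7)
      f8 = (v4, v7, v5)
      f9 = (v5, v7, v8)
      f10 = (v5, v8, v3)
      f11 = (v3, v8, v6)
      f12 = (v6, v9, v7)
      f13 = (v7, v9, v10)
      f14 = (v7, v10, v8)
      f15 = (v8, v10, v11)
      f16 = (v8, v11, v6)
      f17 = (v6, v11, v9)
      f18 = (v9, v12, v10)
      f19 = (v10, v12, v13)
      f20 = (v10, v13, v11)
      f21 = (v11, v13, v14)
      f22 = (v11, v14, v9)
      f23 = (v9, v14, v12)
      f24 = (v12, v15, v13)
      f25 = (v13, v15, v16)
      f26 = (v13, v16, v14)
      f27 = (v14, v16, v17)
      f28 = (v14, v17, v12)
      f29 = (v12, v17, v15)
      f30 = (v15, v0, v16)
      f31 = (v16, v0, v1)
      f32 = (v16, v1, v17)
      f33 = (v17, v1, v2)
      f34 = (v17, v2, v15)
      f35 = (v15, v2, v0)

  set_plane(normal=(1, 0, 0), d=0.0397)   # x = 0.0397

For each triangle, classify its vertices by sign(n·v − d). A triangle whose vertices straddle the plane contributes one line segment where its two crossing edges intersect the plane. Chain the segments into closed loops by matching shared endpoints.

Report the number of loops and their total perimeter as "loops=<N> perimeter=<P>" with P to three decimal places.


Straddling triangles (12 of 36):
  (v3,v6,v4) [+-+] → (0.0397, 2.1477, 0)–(0.0397, 1.60544, 0.361527)  len=0.6517
  (v4,v6,v7) [+--] → (0.0397, 1.60544, 0.361527)–(0.0397, 1.3034, 0.5629)  len=0.3630
  (v4,v7,v5) [+-+] → (0.0397, 1.3034, 0.5629)–(0.0397, 1.3034, -0.0296972)  len=0.5926
  (v5,v7,v8) [+--] → (0.0397, 1.3034, -0.0296972)–(0.0397, 1.3034, -0.5629)  len=0.5332
  (v5,v8,v3) [+-+] → (0.0397, 1.3034, -0.5629)–(0.0397, 1.63909, -0.339096)  len=0.4035
  (v3,v8,v6) [+--] → (0.0397, 1.63909, -0.339096)–(0.0397, 2.1477, 0)  len=0.6113
  (v12,v15,v13) [-+-] → (0.0397, -2.1477, 0)–(0.0397, -1.63909, 0.339096)  len=0.6113
  (v13,v15,v16) [-++] → (0.0397, -1.63909, 0.339096)–(0.0397, -1.3034, 0.5629)  len=0.4035
  (v13,v16,v14) [-+-] → (0.0397, -1.3034, 0.5629)–(0.0397, -1.3034, 0.0296972)  len=0.5332
  (v14,v16,v17) [-++] → (0.0397, -1.3034, 0.0296972)–(0.0397, -1.3034, -0.5629)  len=0.5926
  (v14,v17,v12) [-+-] → (0.0397, -1.3034, -0.5629)–(0.0397, -1.60544, -0.361527)  len=0.3630
  (v12,v17,v15) [-++] → (0.0397, -1.60544, -0.361527)–(0.0397, -2.1477, 0)  len=0.6517

Chained into 2 loop(s):
  loop 1: 6 segments, perimeter = 3.1553
  loop 2: 6 segments, perimeter = 3.1553
Total perimeter = 6.311

loops=2 perimeter=6.311


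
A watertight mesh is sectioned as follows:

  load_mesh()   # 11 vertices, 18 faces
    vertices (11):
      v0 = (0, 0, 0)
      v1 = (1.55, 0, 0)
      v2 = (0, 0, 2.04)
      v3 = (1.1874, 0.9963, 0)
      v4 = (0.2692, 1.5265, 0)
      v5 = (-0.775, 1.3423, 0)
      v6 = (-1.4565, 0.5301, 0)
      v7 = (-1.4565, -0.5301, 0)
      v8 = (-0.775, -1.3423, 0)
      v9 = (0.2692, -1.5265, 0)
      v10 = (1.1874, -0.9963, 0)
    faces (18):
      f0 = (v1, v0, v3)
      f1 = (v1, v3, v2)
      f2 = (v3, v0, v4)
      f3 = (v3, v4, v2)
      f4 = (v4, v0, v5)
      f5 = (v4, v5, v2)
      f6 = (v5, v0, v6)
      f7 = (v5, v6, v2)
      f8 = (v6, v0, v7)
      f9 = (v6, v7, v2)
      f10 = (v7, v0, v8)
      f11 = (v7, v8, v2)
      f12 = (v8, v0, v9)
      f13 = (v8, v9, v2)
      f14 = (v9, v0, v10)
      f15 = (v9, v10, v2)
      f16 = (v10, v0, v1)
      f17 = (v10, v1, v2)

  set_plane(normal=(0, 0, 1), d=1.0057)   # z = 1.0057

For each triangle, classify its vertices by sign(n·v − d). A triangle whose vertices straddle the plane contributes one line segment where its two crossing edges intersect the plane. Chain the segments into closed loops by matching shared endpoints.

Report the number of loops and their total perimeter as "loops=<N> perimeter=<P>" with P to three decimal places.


Straddling triangles (9 of 18):
  (v1,v3,v2) [--+] → (0.602023, 0.505134, 1.0057)–(0.785865, 0, 1.0057)  len=0.5375
  (v3,v4,v2) [--+] → (0.136487, 0.77395, 1.0057)–(0.602023, 0.505134, 1.0057)  len=0.5376
  (v4,v5,v2) [--+] → (-0.392933, 0.680559, 1.0057)–(0.136487, 0.77395, 1.0057)  len=0.5376
  (v5,v6,v2) [--+] → (-0.73846, 0.268766, 1.0057)–(-0.392933, 0.680559, 1.0057)  len=0.5376
  (v6,v7,v2) [--+] → (-0.73846, -0.268766, 1.0057)–(-0.73846, 0.268766, 1.0057)  len=0.5375
  (v7,v8,v2) [--+] → (-0.392933, -0.680559, 1.0057)–(-0.73846, -0.268766, 1.0057)  len=0.5376
  (v8,v9,v2) [--+] → (0.136487, -0.77395, 1.0057)–(-0.392933, -0.680559, 1.0057)  len=0.5376
  (v9,v10,v2) [--+] → (0.602023, -0.505134, 1.0057)–(0.136487, -0.77395, 1.0057)  len=0.5376
  (v10,v1,v2) [--+] → (0.785865, 0, 1.0057)–(0.602023, -0.505134, 1.0057)  len=0.5375

Chained into 1 loop(s):
  loop 1: 9 segments, perimeter = 4.8381
Total perimeter = 4.838

loops=1 perimeter=4.838
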